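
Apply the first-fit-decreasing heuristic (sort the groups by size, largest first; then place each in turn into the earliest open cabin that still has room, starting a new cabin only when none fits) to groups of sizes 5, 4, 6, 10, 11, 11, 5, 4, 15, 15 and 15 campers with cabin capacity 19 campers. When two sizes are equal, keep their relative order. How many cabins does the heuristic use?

6

Sorted descending: 15, 15, 15, 11, 11, 10, 6, 5, 5, 4, 4.
  15 → cabin 1 (new)  [load 15/19]
  15 → cabin 2 (new)  [load 15/19]
  15 → cabin 3 (new)  [load 15/19]
  11 → cabin 4 (new)  [load 11/19]
  11 → cabin 5 (new)  [load 11/19]
  10 → cabin 6 (new)  [load 10/19]
  6 → cabin 4  [load 17/19]
  5 → cabin 5  [load 16/19]
  5 → cabin 6  [load 15/19]
  4 → cabin 1  [load 19/19]
  4 → cabin 2  [load 19/19]
6 cabins opened.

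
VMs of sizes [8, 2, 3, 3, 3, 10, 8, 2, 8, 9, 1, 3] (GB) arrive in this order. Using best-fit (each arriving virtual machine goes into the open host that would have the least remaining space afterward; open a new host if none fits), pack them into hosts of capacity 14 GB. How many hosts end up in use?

  8 → host 1 (new)  [load 8/14]
  2 → host 1  [load 10/14]
  3 → host 1  [load 13/14]
  3 → host 2 (new)  [load 3/14]
  3 → host 2  [load 6/14]
  10 → host 3 (new)  [load 10/14]
  8 → host 2  [load 14/14]
  2 → host 3  [load 12/14]
  8 → host 4 (new)  [load 8/14]
  9 → host 5 (new)  [load 9/14]
  1 → host 1  [load 14/14]
  3 → host 5  [load 12/14]
5 hosts opened.

5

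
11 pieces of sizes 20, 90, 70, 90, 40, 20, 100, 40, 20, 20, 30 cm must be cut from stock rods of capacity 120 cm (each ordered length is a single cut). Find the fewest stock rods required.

Total = 100 + 90 + 90 + 70 + 40 + 40 + 30 + 20 + 20 + 20 + 20 = 540 cm.
Lower bound: ⌈540/120⌉ = 5 stock rods.
A packing using 5 stock rods:
  stock rod 1: 100 + 20 = 120
  stock rod 2: 90 + 30 = 120
  stock rod 3: 90 + 20 = 110
  stock rod 4: 70 + 40 = 110
  stock rod 5: 40 + 20 + 20 = 80
This matches the lower bound, so 5 is optimal.

5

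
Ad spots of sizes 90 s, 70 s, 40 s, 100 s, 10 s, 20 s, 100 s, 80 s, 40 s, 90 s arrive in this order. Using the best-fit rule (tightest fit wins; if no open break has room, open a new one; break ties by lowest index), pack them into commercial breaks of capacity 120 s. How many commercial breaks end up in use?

6

  90 → break 1 (new)  [load 90/120]
  70 → break 2 (new)  [load 70/120]
  40 → break 2  [load 110/120]
  100 → break 3 (new)  [load 100/120]
  10 → break 2  [load 120/120]
  20 → break 3  [load 120/120]
  100 → break 4 (new)  [load 100/120]
  80 → break 5 (new)  [load 80/120]
  40 → break 5  [load 120/120]
  90 → break 6 (new)  [load 90/120]
6 commercial breaks opened.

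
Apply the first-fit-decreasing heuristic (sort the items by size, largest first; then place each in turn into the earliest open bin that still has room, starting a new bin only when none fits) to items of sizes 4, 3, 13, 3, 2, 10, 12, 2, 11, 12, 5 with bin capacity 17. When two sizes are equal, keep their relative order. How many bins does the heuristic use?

Sorted descending: 13, 12, 12, 11, 10, 5, 4, 3, 3, 2, 2.
  13 → bin 1 (new)  [load 13/17]
  12 → bin 2 (new)  [load 12/17]
  12 → bin 3 (new)  [load 12/17]
  11 → bin 4 (new)  [load 11/17]
  10 → bin 5 (new)  [load 10/17]
  5 → bin 2  [load 17/17]
  4 → bin 1  [load 17/17]
  3 → bin 3  [load 15/17]
  3 → bin 4  [load 14/17]
  2 → bin 3  [load 17/17]
  2 → bin 4  [load 16/17]
5 bins opened.

5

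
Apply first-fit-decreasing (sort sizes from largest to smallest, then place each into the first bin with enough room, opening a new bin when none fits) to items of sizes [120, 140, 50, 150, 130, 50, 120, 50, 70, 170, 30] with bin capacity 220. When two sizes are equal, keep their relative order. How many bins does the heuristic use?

Sorted descending: 170, 150, 140, 130, 120, 120, 70, 50, 50, 50, 30.
  170 → bin 1 (new)  [load 170/220]
  150 → bin 2 (new)  [load 150/220]
  140 → bin 3 (new)  [load 140/220]
  130 → bin 4 (new)  [load 130/220]
  120 → bin 5 (new)  [load 120/220]
  120 → bin 6 (new)  [load 120/220]
  70 → bin 2  [load 220/220]
  50 → bin 1  [load 220/220]
  50 → bin 3  [load 190/220]
  50 → bin 4  [load 180/220]
  30 → bin 3  [load 220/220]
6 bins opened.

6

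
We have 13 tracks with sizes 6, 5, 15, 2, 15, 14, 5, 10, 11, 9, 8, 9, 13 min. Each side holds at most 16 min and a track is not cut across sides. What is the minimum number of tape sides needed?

9

Total = 15 + 15 + 14 + 13 + 11 + 10 + 9 + 9 + 8 + 6 + 5 + 5 + 2 = 122 min.
Lower bound: ⌈122/16⌉ = 8 tape sides.
A packing using 9 tape sides:
  side 1: 15 = 15
  side 2: 15 = 15
  side 3: 14 + 2 = 16
  side 4: 13 = 13
  side 5: 11 + 5 = 16
  side 6: 10 + 6 = 16
  side 7: 9 + 5 = 14
  side 8: 9 = 9
  side 9: 8 = 8
No arrangement into 8 tape sides stays within capacity, so 9 is optimal.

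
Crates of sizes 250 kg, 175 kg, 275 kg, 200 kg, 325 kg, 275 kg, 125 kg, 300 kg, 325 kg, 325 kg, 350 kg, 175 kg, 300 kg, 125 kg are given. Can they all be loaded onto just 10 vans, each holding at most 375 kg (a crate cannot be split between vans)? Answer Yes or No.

No

Total = 3525 kg; ⌈3525/375⌉ = 10.
The bound of 10 does not rule out 10, but exhaustive search shows no assignment into 10 vans of capacity 375 kg exists — the minimum is 11.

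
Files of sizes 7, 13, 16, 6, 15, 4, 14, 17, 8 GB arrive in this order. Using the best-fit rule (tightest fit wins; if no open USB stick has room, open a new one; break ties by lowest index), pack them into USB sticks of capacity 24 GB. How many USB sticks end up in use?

5

  7 → USB stick 1 (new)  [load 7/24]
  13 → USB stick 1  [load 20/24]
  16 → USB stick 2 (new)  [load 16/24]
  6 → USB stick 2  [load 22/24]
  15 → USB stick 3 (new)  [load 15/24]
  4 → USB stick 1  [load 24/24]
  14 → USB stick 4 (new)  [load 14/24]
  17 → USB stick 5 (new)  [load 17/24]
  8 → USB stick 3  [load 23/24]
5 USB sticks opened.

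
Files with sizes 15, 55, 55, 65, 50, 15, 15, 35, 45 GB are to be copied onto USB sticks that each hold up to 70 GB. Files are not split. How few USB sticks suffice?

6

Total = 65 + 55 + 55 + 50 + 45 + 35 + 15 + 15 + 15 = 350 GB.
Lower bound: ⌈350/70⌉ = 5 USB sticks.
A packing using 6 USB sticks:
  USB stick 1: 65 = 65
  USB stick 2: 55 + 15 = 70
  USB stick 3: 55 + 15 = 70
  USB stick 4: 50 + 15 = 65
  USB stick 5: 45 = 45
  USB stick 6: 35 = 35
No arrangement into 5 USB sticks stays within capacity, so 6 is optimal.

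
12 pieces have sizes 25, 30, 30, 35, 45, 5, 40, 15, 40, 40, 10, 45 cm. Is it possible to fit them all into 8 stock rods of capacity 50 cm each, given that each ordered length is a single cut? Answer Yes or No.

Total = 360 cm; ⌈360/50⌉ = 8.
The bound of 8 does not rule out 8, but exhaustive search shows no assignment into 8 stock rods of capacity 50 cm exists — the minimum is 9.

No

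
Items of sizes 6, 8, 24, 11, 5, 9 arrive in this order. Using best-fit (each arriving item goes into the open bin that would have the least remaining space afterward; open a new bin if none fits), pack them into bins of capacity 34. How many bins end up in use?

  6 → bin 1 (new)  [load 6/34]
  8 → bin 1  [load 14/34]
  24 → bin 2 (new)  [load 24/34]
  11 → bin 1  [load 25/34]
  5 → bin 1  [load 30/34]
  9 → bin 2  [load 33/34]
2 bins opened.

2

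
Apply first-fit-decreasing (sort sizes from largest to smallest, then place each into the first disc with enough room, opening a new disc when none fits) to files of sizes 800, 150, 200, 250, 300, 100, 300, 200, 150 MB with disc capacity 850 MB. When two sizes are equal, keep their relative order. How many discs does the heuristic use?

Sorted descending: 800, 300, 300, 250, 200, 200, 150, 150, 100.
  800 → disc 1 (new)  [load 800/850]
  300 → disc 2 (new)  [load 300/850]
  300 → disc 2  [load 600/850]
  250 → disc 2  [load 850/850]
  200 → disc 3 (new)  [load 200/850]
  200 → disc 3  [load 400/850]
  150 → disc 3  [load 550/850]
  150 → disc 3  [load 700/850]
  100 → disc 3  [load 800/850]
3 discs opened.

3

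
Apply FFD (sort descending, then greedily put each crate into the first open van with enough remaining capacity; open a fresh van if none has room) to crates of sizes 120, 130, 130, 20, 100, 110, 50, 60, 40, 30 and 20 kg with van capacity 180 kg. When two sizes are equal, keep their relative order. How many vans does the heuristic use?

Sorted descending: 130, 130, 120, 110, 100, 60, 50, 40, 30, 20, 20.
  130 → van 1 (new)  [load 130/180]
  130 → van 2 (new)  [load 130/180]
  120 → van 3 (new)  [load 120/180]
  110 → van 4 (new)  [load 110/180]
  100 → van 5 (new)  [load 100/180]
  60 → van 3  [load 180/180]
  50 → van 1  [load 180/180]
  40 → van 2  [load 170/180]
  30 → van 4  [load 140/180]
  20 → van 4  [load 160/180]
  20 → van 4  [load 180/180]
5 vans opened.

5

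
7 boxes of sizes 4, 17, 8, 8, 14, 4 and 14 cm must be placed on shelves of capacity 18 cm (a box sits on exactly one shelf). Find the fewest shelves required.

4

Total = 17 + 14 + 14 + 8 + 8 + 4 + 4 = 69 cm.
Lower bound: ⌈69/18⌉ = 4 shelves.
A packing using 4 shelves:
  shelf 1: 17 = 17
  shelf 2: 14 + 4 = 18
  shelf 3: 14 + 4 = 18
  shelf 4: 8 + 8 = 16
This matches the lower bound, so 4 is optimal.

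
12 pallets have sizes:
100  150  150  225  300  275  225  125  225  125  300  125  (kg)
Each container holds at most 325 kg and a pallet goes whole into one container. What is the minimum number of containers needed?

Total = 300 + 300 + 275 + 225 + 225 + 225 + 150 + 150 + 125 + 125 + 125 + 100 = 2325 kg.
Lower bound: ⌈2325/325⌉ = 8 containers.
A packing using 9 containers:
  container 1: 300 = 300
  container 2: 300 = 300
  container 3: 275 = 275
  container 4: 225 + 100 = 325
  container 5: 225 = 225
  container 6: 225 = 225
  container 7: 150 + 150 = 300
  container 8: 125 + 125 = 250
  container 9: 125 = 125
No arrangement into 8 containers stays within capacity, so 9 is optimal.

9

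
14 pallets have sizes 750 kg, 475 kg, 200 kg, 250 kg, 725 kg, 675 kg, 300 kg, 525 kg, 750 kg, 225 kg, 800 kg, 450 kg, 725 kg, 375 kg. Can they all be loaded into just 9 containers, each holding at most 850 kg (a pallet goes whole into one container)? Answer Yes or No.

Total = 7225 kg; ⌈7225/850⌉ = 9.
The bound of 9 does not rule out 9, but exhaustive search shows no assignment into 9 containers of capacity 850 kg exists — the minimum is 10.

No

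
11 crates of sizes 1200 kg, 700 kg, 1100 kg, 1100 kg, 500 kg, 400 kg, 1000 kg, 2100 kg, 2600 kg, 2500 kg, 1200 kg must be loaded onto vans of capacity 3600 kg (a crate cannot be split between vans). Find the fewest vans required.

Total = 2600 + 2500 + 2100 + 1200 + 1200 + 1100 + 1100 + 1000 + 700 + 500 + 400 = 14400 kg.
Lower bound: ⌈14400/3600⌉ = 4 vans.
A packing using 4 vans:
  van 1: 2600 + 1000 = 3600
  van 2: 2500 + 1100 = 3600
  van 3: 2100 + 1100 + 400 = 3600
  van 4: 1200 + 1200 + 700 + 500 = 3600
This matches the lower bound, so 4 is optimal.

4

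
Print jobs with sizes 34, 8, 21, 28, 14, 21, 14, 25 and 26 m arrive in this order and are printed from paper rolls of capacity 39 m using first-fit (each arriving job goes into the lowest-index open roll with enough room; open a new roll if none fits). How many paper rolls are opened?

6

  34 → roll 1 (new)  [load 34/39]
  8 → roll 2 (new)  [load 8/39]
  21 → roll 2  [load 29/39]
  28 → roll 3 (new)  [load 28/39]
  14 → roll 4 (new)  [load 14/39]
  21 → roll 4  [load 35/39]
  14 → roll 5 (new)  [load 14/39]
  25 → roll 5  [load 39/39]
  26 → roll 6 (new)  [load 26/39]
6 paper rolls opened.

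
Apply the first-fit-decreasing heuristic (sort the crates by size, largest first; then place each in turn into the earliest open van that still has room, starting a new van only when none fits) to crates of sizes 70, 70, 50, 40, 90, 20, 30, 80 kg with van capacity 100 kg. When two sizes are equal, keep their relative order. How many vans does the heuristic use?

Sorted descending: 90, 80, 70, 70, 50, 40, 30, 20.
  90 → van 1 (new)  [load 90/100]
  80 → van 2 (new)  [load 80/100]
  70 → van 3 (new)  [load 70/100]
  70 → van 4 (new)  [load 70/100]
  50 → van 5 (new)  [load 50/100]
  40 → van 5  [load 90/100]
  30 → van 3  [load 100/100]
  20 → van 2  [load 100/100]
5 vans opened.

5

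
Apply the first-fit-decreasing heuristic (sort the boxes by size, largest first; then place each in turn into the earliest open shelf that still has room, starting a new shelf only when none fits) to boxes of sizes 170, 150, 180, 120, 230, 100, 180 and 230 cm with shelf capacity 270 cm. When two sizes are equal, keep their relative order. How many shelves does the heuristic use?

Sorted descending: 230, 230, 180, 180, 170, 150, 120, 100.
  230 → shelf 1 (new)  [load 230/270]
  230 → shelf 2 (new)  [load 230/270]
  180 → shelf 3 (new)  [load 180/270]
  180 → shelf 4 (new)  [load 180/270]
  170 → shelf 5 (new)  [load 170/270]
  150 → shelf 6 (new)  [load 150/270]
  120 → shelf 6  [load 270/270]
  100 → shelf 5  [load 270/270]
6 shelves opened.

6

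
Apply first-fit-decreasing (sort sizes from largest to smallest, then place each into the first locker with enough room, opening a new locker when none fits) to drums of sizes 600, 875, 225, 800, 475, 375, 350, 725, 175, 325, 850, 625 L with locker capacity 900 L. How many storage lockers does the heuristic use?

Sorted descending: 875, 850, 800, 725, 625, 600, 475, 375, 350, 325, 225, 175.
  875 → locker 1 (new)  [load 875/900]
  850 → locker 2 (new)  [load 850/900]
  800 → locker 3 (new)  [load 800/900]
  725 → locker 4 (new)  [load 725/900]
  625 → locker 5 (new)  [load 625/900]
  600 → locker 6 (new)  [load 600/900]
  475 → locker 7 (new)  [load 475/900]
  375 → locker 7  [load 850/900]
  350 → locker 8 (new)  [load 350/900]
  325 → locker 8  [load 675/900]
  225 → locker 5  [load 850/900]
  175 → locker 4  [load 900/900]
8 storage lockers opened.

8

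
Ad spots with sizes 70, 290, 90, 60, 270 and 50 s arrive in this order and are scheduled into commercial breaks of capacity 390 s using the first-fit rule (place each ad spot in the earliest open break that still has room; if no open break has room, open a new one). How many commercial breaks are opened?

  70 → break 1 (new)  [load 70/390]
  290 → break 1  [load 360/390]
  90 → break 2 (new)  [load 90/390]
  60 → break 2  [load 150/390]
  270 → break 3 (new)  [load 270/390]
  50 → break 2  [load 200/390]
3 commercial breaks opened.

3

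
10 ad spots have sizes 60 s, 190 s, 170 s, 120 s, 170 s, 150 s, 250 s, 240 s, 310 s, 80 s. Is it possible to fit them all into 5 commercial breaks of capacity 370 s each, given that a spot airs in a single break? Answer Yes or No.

Yes

A valid assignment using 5 commercial breaks:
  break 1: 310 + 60 = 370
  break 2: 250 + 120 = 370
  break 3: 240 + 80 = 320
  break 4: 190 + 170 = 360
  break 5: 170 + 150 = 320
Every load is within 370 s, so 5 commercial breaks suffice.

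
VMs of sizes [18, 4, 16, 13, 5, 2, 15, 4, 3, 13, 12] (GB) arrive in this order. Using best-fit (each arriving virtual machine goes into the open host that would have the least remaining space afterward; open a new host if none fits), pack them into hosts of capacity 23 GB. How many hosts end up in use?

6

  18 → host 1 (new)  [load 18/23]
  4 → host 1  [load 22/23]
  16 → host 2 (new)  [load 16/23]
  13 → host 3 (new)  [load 13/23]
  5 → host 2  [load 21/23]
  2 → host 2  [load 23/23]
  15 → host 4 (new)  [load 15/23]
  4 → host 4  [load 19/23]
  3 → host 4  [load 22/23]
  13 → host 5 (new)  [load 13/23]
  12 → host 6 (new)  [load 12/23]
6 hosts opened.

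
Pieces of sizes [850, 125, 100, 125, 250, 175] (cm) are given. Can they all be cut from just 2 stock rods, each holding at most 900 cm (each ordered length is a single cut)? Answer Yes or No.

Yes

A valid assignment using 2 stock rods:
  stock rod 1: 850 = 850
  stock rod 2: 250 + 175 + 125 + 125 + 100 = 775
Every load is within 900 cm, so 2 stock rods suffice.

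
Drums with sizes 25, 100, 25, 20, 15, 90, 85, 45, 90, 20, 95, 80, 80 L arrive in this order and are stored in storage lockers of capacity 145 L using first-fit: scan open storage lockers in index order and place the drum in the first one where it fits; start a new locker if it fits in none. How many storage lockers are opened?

  25 → locker 1 (new)  [load 25/145]
  100 → locker 1  [load 125/145]
  25 → locker 2 (new)  [load 25/145]
  20 → locker 1  [load 145/145]
  15 → locker 2  [load 40/145]
  90 → locker 2  [load 130/145]
  85 → locker 3 (new)  [load 85/145]
  45 → locker 3  [load 130/145]
  90 → locker 4 (new)  [load 90/145]
  20 → locker 4  [load 110/145]
  95 → locker 5 (new)  [load 95/145]
  80 → locker 6 (new)  [load 80/145]
  80 → locker 7 (new)  [load 80/145]
7 storage lockers opened.

7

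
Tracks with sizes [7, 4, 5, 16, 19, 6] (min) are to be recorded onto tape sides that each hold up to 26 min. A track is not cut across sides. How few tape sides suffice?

3

Total = 19 + 16 + 7 + 6 + 5 + 4 = 57 min.
Lower bound: ⌈57/26⌉ = 3 tape sides.
A packing using 3 tape sides:
  side 1: 19 + 7 = 26
  side 2: 16 + 6 + 4 = 26
  side 3: 5 = 5
This matches the lower bound, so 3 is optimal.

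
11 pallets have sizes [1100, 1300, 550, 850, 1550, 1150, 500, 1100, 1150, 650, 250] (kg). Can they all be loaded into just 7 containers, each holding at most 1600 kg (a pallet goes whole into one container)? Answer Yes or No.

No

Total = 10150 kg; ⌈10150/1600⌉ = 7.
The bound of 7 does not rule out 7, but exhaustive search shows no assignment into 7 containers of capacity 1600 kg exists — the minimum is 8.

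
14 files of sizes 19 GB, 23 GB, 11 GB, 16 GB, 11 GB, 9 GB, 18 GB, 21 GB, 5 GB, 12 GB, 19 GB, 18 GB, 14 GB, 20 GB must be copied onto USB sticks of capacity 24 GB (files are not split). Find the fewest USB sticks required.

11

Total = 23 + 21 + 20 + 19 + 19 + 18 + 18 + 16 + 14 + 12 + 11 + 11 + 9 + 5 = 216 GB.
Lower bound: ⌈216/24⌉ = 9 USB sticks.
A packing using 11 USB sticks:
  USB stick 1: 23 = 23
  USB stick 2: 21 = 21
  USB stick 3: 20 = 20
  USB stick 4: 19 + 5 = 24
  USB stick 5: 19 = 19
  USB stick 6: 18 = 18
  USB stick 7: 18 = 18
  USB stick 8: 16 = 16
  USB stick 9: 14 + 9 = 23
  USB stick 10: 12 + 11 = 23
  USB stick 11: 11 = 11
No arrangement into 10 USB sticks stays within capacity, so 11 is optimal.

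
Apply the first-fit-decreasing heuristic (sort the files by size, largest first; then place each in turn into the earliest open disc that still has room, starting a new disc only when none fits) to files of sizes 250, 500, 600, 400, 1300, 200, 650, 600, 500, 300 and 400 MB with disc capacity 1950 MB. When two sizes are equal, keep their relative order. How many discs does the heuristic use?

3

Sorted descending: 1300, 650, 600, 600, 500, 500, 400, 400, 300, 250, 200.
  1300 → disc 1 (new)  [load 1300/1950]
  650 → disc 1  [load 1950/1950]
  600 → disc 2 (new)  [load 600/1950]
  600 → disc 2  [load 1200/1950]
  500 → disc 2  [load 1700/1950]
  500 → disc 3 (new)  [load 500/1950]
  400 → disc 3  [load 900/1950]
  400 → disc 3  [load 1300/1950]
  300 → disc 3  [load 1600/1950]
  250 → disc 2  [load 1950/1950]
  200 → disc 3  [load 1800/1950]
3 discs opened.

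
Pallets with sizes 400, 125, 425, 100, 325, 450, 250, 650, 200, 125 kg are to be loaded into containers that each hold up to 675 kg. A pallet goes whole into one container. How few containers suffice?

5

Total = 650 + 450 + 425 + 400 + 325 + 250 + 200 + 125 + 125 + 100 = 3050 kg.
Lower bound: ⌈3050/675⌉ = 5 containers.
A packing using 5 containers:
  container 1: 650 = 650
  container 2: 450 + 200 = 650
  container 3: 425 + 250 = 675
  container 4: 400 + 125 + 125 = 650
  container 5: 325 + 100 = 425
This matches the lower bound, so 5 is optimal.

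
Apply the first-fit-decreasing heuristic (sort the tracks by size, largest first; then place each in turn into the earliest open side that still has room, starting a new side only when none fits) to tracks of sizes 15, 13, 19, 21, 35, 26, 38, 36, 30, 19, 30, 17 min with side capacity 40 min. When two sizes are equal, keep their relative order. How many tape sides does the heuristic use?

9

Sorted descending: 38, 36, 35, 30, 30, 26, 21, 19, 19, 17, 15, 13.
  38 → side 1 (new)  [load 38/40]
  36 → side 2 (new)  [load 36/40]
  35 → side 3 (new)  [load 35/40]
  30 → side 4 (new)  [load 30/40]
  30 → side 5 (new)  [load 30/40]
  26 → side 6 (new)  [load 26/40]
  21 → side 7 (new)  [load 21/40]
  19 → side 7  [load 40/40]
  19 → side 8 (new)  [load 19/40]
  17 → side 8  [load 36/40]
  15 → side 9 (new)  [load 15/40]
  13 → side 6  [load 39/40]
9 tape sides opened.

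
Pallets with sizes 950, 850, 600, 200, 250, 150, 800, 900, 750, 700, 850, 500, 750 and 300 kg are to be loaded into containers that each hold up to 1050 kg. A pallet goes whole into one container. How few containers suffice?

10

Total = 950 + 900 + 850 + 850 + 800 + 750 + 750 + 700 + 600 + 500 + 300 + 250 + 200 + 150 = 8550 kg.
Lower bound: ⌈8550/1050⌉ = 9 containers.
A packing using 10 containers:
  container 1: 950 = 950
  container 2: 900 + 150 = 1050
  container 3: 850 + 200 = 1050
  container 4: 850 = 850
  container 5: 800 + 250 = 1050
  container 6: 750 + 300 = 1050
  container 7: 750 = 750
  container 8: 700 = 700
  container 9: 600 = 600
  container 10: 500 = 500
No arrangement into 9 containers stays within capacity, so 10 is optimal.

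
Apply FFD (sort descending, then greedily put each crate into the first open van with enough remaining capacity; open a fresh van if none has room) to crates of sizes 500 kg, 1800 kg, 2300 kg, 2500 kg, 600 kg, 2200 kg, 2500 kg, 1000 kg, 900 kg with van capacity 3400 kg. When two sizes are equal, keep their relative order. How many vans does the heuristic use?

Sorted descending: 2500, 2500, 2300, 2200, 1800, 1000, 900, 600, 500.
  2500 → van 1 (new)  [load 2500/3400]
  2500 → van 2 (new)  [load 2500/3400]
  2300 → van 3 (new)  [load 2300/3400]
  2200 → van 4 (new)  [load 2200/3400]
  1800 → van 5 (new)  [load 1800/3400]
  1000 → van 3  [load 3300/3400]
  900 → van 1  [load 3400/3400]
  600 → van 2  [load 3100/3400]
  500 → van 4  [load 2700/3400]
5 vans opened.

5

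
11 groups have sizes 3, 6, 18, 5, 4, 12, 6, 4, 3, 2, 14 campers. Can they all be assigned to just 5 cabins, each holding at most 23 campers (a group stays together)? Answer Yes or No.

Yes

A valid assignment using 4 cabins:
  cabin 1: 18 + 5 = 23
  cabin 2: 14 + 6 + 3 = 23
  cabin 3: 12 + 6 + 4 = 22
  cabin 4: 4 + 3 + 2 = 9
That uses only 4 ≤ 5, so 5 cabins are enough.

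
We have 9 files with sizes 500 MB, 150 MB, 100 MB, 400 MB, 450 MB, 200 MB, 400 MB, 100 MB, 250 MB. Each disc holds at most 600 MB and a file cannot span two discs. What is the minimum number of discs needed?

Total = 500 + 450 + 400 + 400 + 250 + 200 + 150 + 100 + 100 = 2550 MB.
Lower bound: ⌈2550/600⌉ = 5 discs.
A packing using 5 discs:
  disc 1: 500 + 100 = 600
  disc 2: 450 + 150 = 600
  disc 3: 400 + 200 = 600
  disc 4: 400 + 100 = 500
  disc 5: 250 = 250
This matches the lower bound, so 5 is optimal.

5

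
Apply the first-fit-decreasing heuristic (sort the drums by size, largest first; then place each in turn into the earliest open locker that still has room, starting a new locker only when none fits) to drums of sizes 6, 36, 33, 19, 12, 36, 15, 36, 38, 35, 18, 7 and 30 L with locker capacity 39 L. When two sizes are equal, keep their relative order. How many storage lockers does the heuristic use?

9

Sorted descending: 38, 36, 36, 36, 35, 33, 30, 19, 18, 15, 12, 7, 6.
  38 → locker 1 (new)  [load 38/39]
  36 → locker 2 (new)  [load 36/39]
  36 → locker 3 (new)  [load 36/39]
  36 → locker 4 (new)  [load 36/39]
  35 → locker 5 (new)  [load 35/39]
  33 → locker 6 (new)  [load 33/39]
  30 → locker 7 (new)  [load 30/39]
  19 → locker 8 (new)  [load 19/39]
  18 → locker 8  [load 37/39]
  15 → locker 9 (new)  [load 15/39]
  12 → locker 9  [load 27/39]
  7 → locker 7  [load 37/39]
  6 → locker 6  [load 39/39]
9 storage lockers opened.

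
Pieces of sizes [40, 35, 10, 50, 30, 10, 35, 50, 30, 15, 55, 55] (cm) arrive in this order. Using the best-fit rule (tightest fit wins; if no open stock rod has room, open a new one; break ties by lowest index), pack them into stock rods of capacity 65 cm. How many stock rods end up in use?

  40 → stock rod 1 (new)  [load 40/65]
  35 → stock rod 2 (new)  [load 35/65]
  10 → stock rod 1  [load 50/65]
  50 → stock rod 3 (new)  [load 50/65]
  30 → stock rod 2  [load 65/65]
  10 → stock rod 1  [load 60/65]
  35 → stock rod 4 (new)  [load 35/65]
  50 → stock rod 5 (new)  [load 50/65]
  30 → stock rod 4  [load 65/65]
  15 → stock rod 3  [load 65/65]
  55 → stock rod 6 (new)  [load 55/65]
  55 → stock rod 7 (new)  [load 55/65]
7 stock rods opened.

7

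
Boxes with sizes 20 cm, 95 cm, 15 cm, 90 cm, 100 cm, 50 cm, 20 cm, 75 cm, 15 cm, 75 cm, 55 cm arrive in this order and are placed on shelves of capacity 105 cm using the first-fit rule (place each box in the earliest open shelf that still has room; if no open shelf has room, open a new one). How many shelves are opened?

7

  20 → shelf 1 (new)  [load 20/105]
  95 → shelf 2 (new)  [load 95/105]
  15 → shelf 1  [load 35/105]
  90 → shelf 3 (new)  [load 90/105]
  100 → shelf 4 (new)  [load 100/105]
  50 → shelf 1  [load 85/105]
  20 → shelf 1  [load 105/105]
  75 → shelf 5 (new)  [load 75/105]
  15 → shelf 3  [load 105/105]
  75 → shelf 6 (new)  [load 75/105]
  55 → shelf 7 (new)  [load 55/105]
7 shelves opened.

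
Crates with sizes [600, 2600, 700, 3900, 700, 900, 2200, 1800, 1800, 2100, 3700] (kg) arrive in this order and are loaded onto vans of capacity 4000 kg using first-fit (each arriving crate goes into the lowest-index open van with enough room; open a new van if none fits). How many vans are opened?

  600 → van 1 (new)  [load 600/4000]
  2600 → van 1  [load 3200/4000]
  700 → van 1  [load 3900/4000]
  3900 → van 2 (new)  [load 3900/4000]
  700 → van 3 (new)  [load 700/4000]
  900 → van 3  [load 1600/4000]
  2200 → van 3  [load 3800/4000]
  1800 → van 4 (new)  [load 1800/4000]
  1800 → van 4  [load 3600/4000]
  2100 → van 5 (new)  [load 2100/4000]
  3700 → van 6 (new)  [load 3700/4000]
6 vans opened.

6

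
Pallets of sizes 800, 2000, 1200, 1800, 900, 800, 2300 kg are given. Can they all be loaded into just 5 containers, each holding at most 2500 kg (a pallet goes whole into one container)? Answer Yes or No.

A valid assignment using 5 containers:
  container 1: 2300 = 2300
  container 2: 2000 = 2000
  container 3: 1800 = 1800
  container 4: 1200 + 900 = 2100
  container 5: 800 + 800 = 1600
Every load is within 2500 kg, so 5 containers suffice.

Yes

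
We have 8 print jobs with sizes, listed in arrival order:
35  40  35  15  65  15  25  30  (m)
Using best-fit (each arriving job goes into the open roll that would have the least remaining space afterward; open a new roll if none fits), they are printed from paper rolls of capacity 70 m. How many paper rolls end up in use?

4

  35 → roll 1 (new)  [load 35/70]
  40 → roll 2 (new)  [load 40/70]
  35 → roll 1  [load 70/70]
  15 → roll 2  [load 55/70]
  65 → roll 3 (new)  [load 65/70]
  15 → roll 2  [load 70/70]
  25 → roll 4 (new)  [load 25/70]
  30 → roll 4  [load 55/70]
4 paper rolls opened.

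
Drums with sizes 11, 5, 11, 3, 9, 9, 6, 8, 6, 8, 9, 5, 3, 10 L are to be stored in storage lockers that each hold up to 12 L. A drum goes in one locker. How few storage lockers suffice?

Total = 11 + 11 + 10 + 9 + 9 + 9 + 8 + 8 + 6 + 6 + 5 + 5 + 3 + 3 = 103 L.
Lower bound: ⌈103/12⌉ = 9 storage lockers.
A packing using 10 storage lockers:
  locker 1: 11 = 11
  locker 2: 11 = 11
  locker 3: 10 = 10
  locker 4: 9 + 3 = 12
  locker 5: 9 + 3 = 12
  locker 6: 9 = 9
  locker 7: 8 = 8
  locker 8: 8 = 8
  locker 9: 6 + 6 = 12
  locker 10: 5 + 5 = 10
No arrangement into 9 storage lockers stays within capacity, so 10 is optimal.

10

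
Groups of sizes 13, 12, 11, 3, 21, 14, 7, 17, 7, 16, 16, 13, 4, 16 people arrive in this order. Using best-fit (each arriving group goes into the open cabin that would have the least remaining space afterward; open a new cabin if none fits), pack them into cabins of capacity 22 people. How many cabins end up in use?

  13 → cabin 1 (new)  [load 13/22]
  12 → cabin 2 (new)  [load 12/22]
  11 → cabin 3 (new)  [load 11/22]
  3 → cabin 1  [load 16/22]
  21 → cabin 4 (new)  [load 21/22]
  14 → cabin 5 (new)  [load 14/22]
  7 → cabin 5  [load 21/22]
  17 → cabin 6 (new)  [load 17/22]
  7 → cabin 2  [load 19/22]
  16 → cabin 7 (new)  [load 16/22]
  16 → cabin 8 (new)  [load 16/22]
  13 → cabin 9 (new)  [load 13/22]
  4 → cabin 6  [load 21/22]
  16 → cabin 10 (new)  [load 16/22]
10 cabins opened.

10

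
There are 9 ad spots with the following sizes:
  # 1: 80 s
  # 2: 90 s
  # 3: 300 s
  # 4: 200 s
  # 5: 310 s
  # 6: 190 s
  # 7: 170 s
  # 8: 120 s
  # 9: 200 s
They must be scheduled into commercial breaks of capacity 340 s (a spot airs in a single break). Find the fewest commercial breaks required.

Total = 310 + 300 + 200 + 200 + 190 + 170 + 120 + 90 + 80 = 1660 s.
Lower bound: ⌈1660/340⌉ = 5 commercial breaks.
A packing using 6 commercial breaks:
  break 1: 310 = 310
  break 2: 300 = 300
  break 3: 200 + 120 = 320
  break 4: 200 + 90 = 290
  break 5: 190 + 80 = 270
  break 6: 170 = 170
No arrangement into 5 commercial breaks stays within capacity, so 6 is optimal.

6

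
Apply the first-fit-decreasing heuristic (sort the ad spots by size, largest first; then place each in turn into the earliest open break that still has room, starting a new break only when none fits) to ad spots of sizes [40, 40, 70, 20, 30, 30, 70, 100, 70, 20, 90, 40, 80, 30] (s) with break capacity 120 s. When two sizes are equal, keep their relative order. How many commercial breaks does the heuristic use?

Sorted descending: 100, 90, 80, 70, 70, 70, 40, 40, 40, 30, 30, 30, 20, 20.
  100 → break 1 (new)  [load 100/120]
  90 → break 2 (new)  [load 90/120]
  80 → break 3 (new)  [load 80/120]
  70 → break 4 (new)  [load 70/120]
  70 → break 5 (new)  [load 70/120]
  70 → break 6 (new)  [load 70/120]
  40 → break 3  [load 120/120]
  40 → break 4  [load 110/120]
  40 → break 5  [load 110/120]
  30 → break 2  [load 120/120]
  30 → break 6  [load 100/120]
  30 → break 7 (new)  [load 30/120]
  20 → break 1  [load 120/120]
  20 → break 6  [load 120/120]
7 commercial breaks opened.

7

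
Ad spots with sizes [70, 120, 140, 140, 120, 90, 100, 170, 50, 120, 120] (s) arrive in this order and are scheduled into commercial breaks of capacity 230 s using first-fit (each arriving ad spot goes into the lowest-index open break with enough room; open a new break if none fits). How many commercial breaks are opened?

  70 → break 1 (new)  [load 70/230]
  120 → break 1  [load 190/230]
  140 → break 2 (new)  [load 140/230]
  140 → break 3 (new)  [load 140/230]
  120 → break 4 (new)  [load 120/230]
  90 → break 2  [load 230/230]
  100 → break 4  [load 220/230]
  170 → break 5 (new)  [load 170/230]
  50 → break 3  [load 190/230]
  120 → break 6 (new)  [load 120/230]
  120 → break 7 (new)  [load 120/230]
7 commercial breaks opened.

7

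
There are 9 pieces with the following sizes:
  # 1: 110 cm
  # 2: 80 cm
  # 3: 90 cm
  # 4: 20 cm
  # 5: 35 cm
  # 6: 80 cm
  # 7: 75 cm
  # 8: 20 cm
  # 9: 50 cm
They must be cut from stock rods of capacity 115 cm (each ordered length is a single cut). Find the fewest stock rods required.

6

Total = 110 + 90 + 80 + 80 + 75 + 50 + 35 + 20 + 20 = 560 cm.
Lower bound: ⌈560/115⌉ = 5 stock rods.
A packing using 6 stock rods:
  stock rod 1: 110 = 110
  stock rod 2: 90 + 20 = 110
  stock rod 3: 80 + 35 = 115
  stock rod 4: 80 + 20 = 100
  stock rod 5: 75 = 75
  stock rod 6: 50 = 50
No arrangement into 5 stock rods stays within capacity, so 6 is optimal.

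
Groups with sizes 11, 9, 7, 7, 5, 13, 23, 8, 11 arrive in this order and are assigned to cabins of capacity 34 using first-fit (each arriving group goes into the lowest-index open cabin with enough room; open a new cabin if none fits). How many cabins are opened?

  11 → cabin 1 (new)  [load 11/34]
  9 → cabin 1  [load 20/34]
  7 → cabin 1  [load 27/34]
  7 → cabin 1  [load 34/34]
  5 → cabin 2 (new)  [load 5/34]
  13 → cabin 2  [load 18/34]
  23 → cabin 3 (new)  [load 23/34]
  8 → cabin 2  [load 26/34]
  11 → cabin 3  [load 34/34]
3 cabins opened.

3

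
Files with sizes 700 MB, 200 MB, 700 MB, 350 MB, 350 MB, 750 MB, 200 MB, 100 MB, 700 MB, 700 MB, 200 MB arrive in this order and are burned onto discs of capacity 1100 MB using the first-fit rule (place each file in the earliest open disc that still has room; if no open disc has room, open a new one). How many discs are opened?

  700 → disc 1 (new)  [load 700/1100]
  200 → disc 1  [load 900/1100]
  700 → disc 2 (new)  [load 700/1100]
  350 → disc 2  [load 1050/1100]
  350 → disc 3 (new)  [load 350/1100]
  750 → disc 3  [load 1100/1100]
  200 → disc 1  [load 1100/1100]
  100 → disc 4 (new)  [load 100/1100]
  700 → disc 4  [load 800/1100]
  700 → disc 5 (new)  [load 700/1100]
  200 → disc 4  [load 1000/1100]
5 discs opened.

5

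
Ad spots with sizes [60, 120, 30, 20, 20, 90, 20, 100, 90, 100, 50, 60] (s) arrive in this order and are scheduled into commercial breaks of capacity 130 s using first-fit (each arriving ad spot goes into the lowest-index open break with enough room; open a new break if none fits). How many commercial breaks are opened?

  60 → break 1 (new)  [load 60/130]
  120 → break 2 (new)  [load 120/130]
  30 → break 1  [load 90/130]
  20 → break 1  [load 110/130]
  20 → break 1  [load 130/130]
  90 → break 3 (new)  [load 90/130]
  20 → break 3  [load 110/130]
  100 → break 4 (new)  [load 100/130]
  90 → break 5 (new)  [load 90/130]
  100 → break 6 (new)  [load 100/130]
  50 → break 7 (new)  [load 50/130]
  60 → break 7  [load 110/130]
7 commercial breaks opened.

7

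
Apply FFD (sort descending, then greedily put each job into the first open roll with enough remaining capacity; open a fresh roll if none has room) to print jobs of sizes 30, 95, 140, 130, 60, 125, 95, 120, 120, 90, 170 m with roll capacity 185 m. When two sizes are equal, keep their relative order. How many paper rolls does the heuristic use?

8

Sorted descending: 170, 140, 130, 125, 120, 120, 95, 95, 90, 60, 30.
  170 → roll 1 (new)  [load 170/185]
  140 → roll 2 (new)  [load 140/185]
  130 → roll 3 (new)  [load 130/185]
  125 → roll 4 (new)  [load 125/185]
  120 → roll 5 (new)  [load 120/185]
  120 → roll 6 (new)  [load 120/185]
  95 → roll 7 (new)  [load 95/185]
  95 → roll 8 (new)  [load 95/185]
  90 → roll 7  [load 185/185]
  60 → roll 4  [load 185/185]
  30 → roll 2  [load 170/185]
8 paper rolls opened.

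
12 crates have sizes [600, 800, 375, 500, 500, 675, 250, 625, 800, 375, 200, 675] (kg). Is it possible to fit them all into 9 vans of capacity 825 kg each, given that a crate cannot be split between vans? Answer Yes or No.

A valid assignment using 9 vans:
  van 1: 800 = 800
  van 2: 800 = 800
  van 3: 675 = 675
  van 4: 675 = 675
  van 5: 625 + 200 = 825
  van 6: 600 = 600
  van 7: 500 + 250 = 750
  van 8: 500 = 500
  van 9: 375 + 375 = 750
Every load is within 825 kg, so 9 vans suffice.

Yes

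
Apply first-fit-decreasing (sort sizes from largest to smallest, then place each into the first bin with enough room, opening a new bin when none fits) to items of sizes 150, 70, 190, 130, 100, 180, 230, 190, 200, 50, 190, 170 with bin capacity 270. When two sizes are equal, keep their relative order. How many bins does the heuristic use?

9

Sorted descending: 230, 200, 190, 190, 190, 180, 170, 150, 130, 100, 70, 50.
  230 → bin 1 (new)  [load 230/270]
  200 → bin 2 (new)  [load 200/270]
  190 → bin 3 (new)  [load 190/270]
  190 → bin 4 (new)  [load 190/270]
  190 → bin 5 (new)  [load 190/270]
  180 → bin 6 (new)  [load 180/270]
  170 → bin 7 (new)  [load 170/270]
  150 → bin 8 (new)  [load 150/270]
  130 → bin 9 (new)  [load 130/270]
  100 → bin 7  [load 270/270]
  70 → bin 2  [load 270/270]
  50 → bin 3  [load 240/270]
9 bins opened.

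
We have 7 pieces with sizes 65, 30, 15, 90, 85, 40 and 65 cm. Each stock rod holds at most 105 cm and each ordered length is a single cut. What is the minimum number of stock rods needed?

4

Total = 90 + 85 + 65 + 65 + 40 + 30 + 15 = 390 cm.
Lower bound: ⌈390/105⌉ = 4 stock rods.
A packing using 4 stock rods:
  stock rod 1: 90 + 15 = 105
  stock rod 2: 85 = 85
  stock rod 3: 65 + 40 = 105
  stock rod 4: 65 + 30 = 95
This matches the lower bound, so 4 is optimal.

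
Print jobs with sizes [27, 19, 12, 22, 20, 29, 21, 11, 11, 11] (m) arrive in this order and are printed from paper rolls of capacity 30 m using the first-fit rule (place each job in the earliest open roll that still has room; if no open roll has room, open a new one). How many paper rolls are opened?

8

  27 → roll 1 (new)  [load 27/30]
  19 → roll 2 (new)  [load 19/30]
  12 → roll 3 (new)  [load 12/30]
  22 → roll 4 (new)  [load 22/30]
  20 → roll 5 (new)  [load 20/30]
  29 → roll 6 (new)  [load 29/30]
  21 → roll 7 (new)  [load 21/30]
  11 → roll 2  [load 30/30]
  11 → roll 3  [load 23/30]
  11 → roll 8 (new)  [load 11/30]
8 paper rolls opened.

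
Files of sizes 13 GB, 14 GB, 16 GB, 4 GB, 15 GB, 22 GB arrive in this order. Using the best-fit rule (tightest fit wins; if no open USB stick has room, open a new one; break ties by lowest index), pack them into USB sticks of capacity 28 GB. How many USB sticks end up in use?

4

  13 → USB stick 1 (new)  [load 13/28]
  14 → USB stick 1  [load 27/28]
  16 → USB stick 2 (new)  [load 16/28]
  4 → USB stick 2  [load 20/28]
  15 → USB stick 3 (new)  [load 15/28]
  22 → USB stick 4 (new)  [load 22/28]
4 USB sticks opened.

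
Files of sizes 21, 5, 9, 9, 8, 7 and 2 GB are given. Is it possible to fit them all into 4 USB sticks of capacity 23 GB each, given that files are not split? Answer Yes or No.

Yes

A valid assignment using 3 USB sticks:
  USB stick 1: 21 + 2 = 23
  USB stick 2: 9 + 9 + 5 = 23
  USB stick 3: 8 + 7 = 15
That uses only 3 ≤ 4, so 4 USB sticks are enough.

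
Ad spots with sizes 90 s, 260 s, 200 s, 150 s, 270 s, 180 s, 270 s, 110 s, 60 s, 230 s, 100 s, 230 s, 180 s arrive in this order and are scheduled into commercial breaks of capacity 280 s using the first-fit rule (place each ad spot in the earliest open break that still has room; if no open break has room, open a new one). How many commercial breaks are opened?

  90 → break 1 (new)  [load 90/280]
  260 → break 2 (new)  [load 260/280]
  200 → break 3 (new)  [load 200/280]
  150 → break 1  [load 240/280]
  270 → break 4 (new)  [load 270/280]
  180 → break 5 (new)  [load 180/280]
  270 → break 6 (new)  [load 270/280]
  110 → break 7 (new)  [load 110/280]
  60 → break 3  [load 260/280]
  230 → break 8 (new)  [load 230/280]
  100 → break 5  [load 280/280]
  230 → break 9 (new)  [load 230/280]
  180 → break 10 (new)  [load 180/280]
10 commercial breaks opened.

10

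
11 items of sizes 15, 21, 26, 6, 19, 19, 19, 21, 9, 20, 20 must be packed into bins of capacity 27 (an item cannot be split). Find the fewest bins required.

Total = 26 + 21 + 21 + 20 + 20 + 19 + 19 + 19 + 15 + 9 + 6 = 195.
Lower bound: ⌈195/27⌉ = 8 bins.
Also, 9 items each exceed 27/2, and no two of those can share a bin, so at least 9 bins are needed.
A packing using 9 bins:
  bin 1: 26 = 26
  bin 2: 21 + 6 = 27
  bin 3: 21 = 21
  bin 4: 20 = 20
  bin 5: 20 = 20
  bin 6: 19 = 19
  bin 7: 19 = 19
  bin 8: 19 = 19
  bin 9: 15 + 9 = 24
This matches the lower bound, so 9 is optimal.

9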